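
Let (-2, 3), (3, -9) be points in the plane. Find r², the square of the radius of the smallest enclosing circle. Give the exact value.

42.25

The smallest circle enclosing two points has them as diameter endpoints.
Centre = midpoint = (0.5, -3); r² = |(-2, 3)−(3, -9)|²/4 = 169/4 = 42.25.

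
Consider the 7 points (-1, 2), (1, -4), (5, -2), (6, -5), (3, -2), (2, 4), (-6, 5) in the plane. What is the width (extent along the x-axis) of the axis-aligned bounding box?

max x = 6, min x = -6, so width = 12.

12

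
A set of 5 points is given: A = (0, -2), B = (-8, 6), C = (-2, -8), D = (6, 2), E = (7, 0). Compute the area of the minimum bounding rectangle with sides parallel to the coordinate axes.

x ranges over [-8, 7], width 15.
y ranges over [-8, 6], height 14.
Area = 15 × 14 = 210.

210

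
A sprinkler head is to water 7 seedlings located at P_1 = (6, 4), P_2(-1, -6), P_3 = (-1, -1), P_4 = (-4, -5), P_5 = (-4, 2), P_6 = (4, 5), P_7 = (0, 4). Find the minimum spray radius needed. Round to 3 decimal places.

By Welzl's lemma the MEC is supported by two points (diametrically opposite) or three points (on a circumcircle).
The farthest pair is P_1–P_4 with squared distance 181. The circle on this segment as diameter has centre (1, -0.5) and r² = 181/4 = 45.25.
Check P_2: distance² to centre = 34.25 ≤ 45.25, so it lies inside.
All remaining points lie in this disk, and no smaller disk contains both endpoints, so this is the minimum enclosing circle.
r = √(45.25) ≈ 6.727.

6.727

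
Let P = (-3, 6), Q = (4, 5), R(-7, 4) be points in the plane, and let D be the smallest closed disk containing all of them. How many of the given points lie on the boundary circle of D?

2

Side lengths²: PQ² = 50, PR² = 20, QR² = 122.
Since QR² = 122 ≥ 50 + 20 = 70, the angle opposite QR is not acute, so the smallest enclosing circle has QR as diameter.
Centre = midpoint of QR = (-1.5, 4.5), r² = 122/4 = 30.5.
The points at distance exactly r from the centre are Q, R — 2 points.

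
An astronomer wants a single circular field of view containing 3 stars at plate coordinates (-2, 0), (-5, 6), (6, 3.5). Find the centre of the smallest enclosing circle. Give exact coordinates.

Call the three points A, B, C in the order given.
Side lengths²: AB² = 45, AC² = 76.25, BC² = 127.25.
Since BC² = 127.25 ≥ 76.25 + 45 = 121.25, the angle opposite BC is not acute, so the smallest enclosing circle has BC as diameter.
Centre = midpoint of BC = (0.5, 4.75), r² = 127.25/4 = 31.8125.
Centre = (0.5, 4.75).

(0.5, 4.75)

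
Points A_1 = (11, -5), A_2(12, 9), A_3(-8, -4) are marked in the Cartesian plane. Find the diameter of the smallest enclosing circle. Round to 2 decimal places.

Side lengths²: A_1A_2² = 197, A_1A_3² = 362, A_2A_3² = 569.
Since A_2A_3² = 569 ≥ 362 + 197 = 559, the angle opposite A_2A_3 is not acute, so the smallest enclosing circle has A_2A_3 as diameter.
Centre = midpoint of A_2A_3 = (2, 2.5), r² = 569/4 = 142.25.
Diameter = 2r = 2√(142.25) ≈ 23.85.

23.85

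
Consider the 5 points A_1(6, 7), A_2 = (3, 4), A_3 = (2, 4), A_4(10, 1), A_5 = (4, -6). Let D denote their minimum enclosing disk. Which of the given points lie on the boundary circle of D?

A_1, A_5

The farthest pair is A_1–A_5 with squared distance 173. The circle on this segment as diameter has centre (5, 0.5) and r² = 173/4 = 43.25.
Check A_2: distance² to centre = 16.25 ≤ 43.25, so it lies inside.
All remaining points lie in this disk, and no smaller disk contains both endpoints, so this is the minimum enclosing circle.
The points at distance exactly r from the centre are A_1, A_5 — 2 points.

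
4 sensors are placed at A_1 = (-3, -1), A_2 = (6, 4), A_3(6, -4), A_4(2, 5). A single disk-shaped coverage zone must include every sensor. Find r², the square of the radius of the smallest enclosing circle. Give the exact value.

The minimum enclosing circle of a finite set is fixed by two of the points (as a diameter) or three (as a circumcircle).
The minimum enclosing circle is determined by three boundary points: A_1, A_2, A_3.
Their circumcentre is (7/3, 0) with r² = 265/9.
The farthest remaining point A_4 is at distance² 226/9 ≤ 265/9.

265/9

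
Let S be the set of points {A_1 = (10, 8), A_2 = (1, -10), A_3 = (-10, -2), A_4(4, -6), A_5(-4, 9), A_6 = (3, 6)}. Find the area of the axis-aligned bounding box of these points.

380

x ranges over [-10, 10], width 20.
y ranges over [-10, 9], height 19.
Area = 20 × 19 = 380.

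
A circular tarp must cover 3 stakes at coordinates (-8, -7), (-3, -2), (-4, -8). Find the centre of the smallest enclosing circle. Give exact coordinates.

Call the three points A, B, C in the order given.
Side lengths²: AB² = 50, AC² = 17, BC² = 37.
Since AB² = 50 < 37 + 17 = 54, the triangle is acute, so the smallest enclosing circle is the circumcircle.
Circumcentre = (-5.3, -4.7), r² = 12.58.
Centre = (-5.3, -4.7).

(-5.3, -4.7)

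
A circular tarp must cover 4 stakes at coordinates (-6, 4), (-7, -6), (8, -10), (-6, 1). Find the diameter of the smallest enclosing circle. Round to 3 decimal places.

19.799

The farthest pair is (-6, 4)–(8, -10) with squared distance 392. The circle on this segment as diameter has centre (1, -3) and r² = 392/4 = 98.
Check (-7, -6): distance² to centre = 73 ≤ 98, so it lies inside.
All remaining points lie in this disk, and no smaller disk contains both endpoints, so this is the minimum enclosing circle.
Diameter = 2r = 2√98 ≈ 19.799.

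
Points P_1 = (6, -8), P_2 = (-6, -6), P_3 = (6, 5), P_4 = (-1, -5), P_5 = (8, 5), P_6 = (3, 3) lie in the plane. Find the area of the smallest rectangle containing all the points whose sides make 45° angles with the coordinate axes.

175

In coordinates u = x + y, v = x − y the rectangle is axis-aligned; the map (x,y)→(u,v) scales areas by 2.
u-values: -2, -12, 11, -6, 13, 6; range = 13 − (-12) = 25.
v-values: 14, 0, 1, 4, 3, 0; range = 14 − 0 = 14.
Area = (25 × 14) / 2 = 175.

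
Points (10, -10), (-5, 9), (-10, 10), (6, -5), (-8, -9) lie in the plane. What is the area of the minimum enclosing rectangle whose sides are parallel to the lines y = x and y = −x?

In coordinates u = x + y, v = x − y the rectangle is axis-aligned; the map (x,y)→(u,v) scales areas by 2.
u-values: 0, 4, 0, 1, -17; range = 4 − (-17) = 21.
v-values: 20, -14, -20, 11, 1; range = 20 − (-20) = 40.
Area = (21 × 40) / 2 = 420.

420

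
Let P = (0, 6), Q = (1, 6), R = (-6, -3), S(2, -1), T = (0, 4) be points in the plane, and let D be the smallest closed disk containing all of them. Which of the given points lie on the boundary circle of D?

The farthest pair is Q–R with squared distance 130. The circle on this segment as diameter has centre (-2.5, 1.5) and r² = 130/4 = 32.5.
Check P: distance² to centre = 26.5 ≤ 32.5, so it lies inside.
All remaining points lie in this disk, and no smaller disk contains both endpoints, so this is the minimum enclosing circle.
The points at distance exactly r from the centre are Q, R — 2 points.

Q, R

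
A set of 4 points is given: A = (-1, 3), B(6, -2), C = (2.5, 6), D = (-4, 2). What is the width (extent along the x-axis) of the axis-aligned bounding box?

max x = 6, min x = -4, so width = 10.

10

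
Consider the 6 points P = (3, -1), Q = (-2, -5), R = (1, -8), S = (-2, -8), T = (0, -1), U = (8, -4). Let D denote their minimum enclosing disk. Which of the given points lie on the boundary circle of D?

A smallest enclosing disk is always determined by at most three of the input points on its boundary.
The minimum enclosing circle is determined by three boundary points: S, T, U.
Their circumcentre is (88/31, -347/62) with r² = 112201/3844.
The farthest remaining point Q is at distance² 91369/3844 ≤ 112201/3844.
The points at distance exactly r from the centre are S, T, U — 3 points.

S, T, U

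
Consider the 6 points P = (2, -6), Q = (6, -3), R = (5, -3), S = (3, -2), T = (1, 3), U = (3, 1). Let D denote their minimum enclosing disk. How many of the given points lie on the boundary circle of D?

3

A smallest enclosing disk is always determined by at most three of the input points on its boundary.
The minimum enclosing circle is determined by three boundary points: P, Q, T.
Their circumcentre is (45/26, -115/78) with r² = 62525/3042.
The farthest remaining point R is at distance² 39593/3042 ≤ 62525/3042.
The points at distance exactly r from the centre are P, Q, T — 3 points.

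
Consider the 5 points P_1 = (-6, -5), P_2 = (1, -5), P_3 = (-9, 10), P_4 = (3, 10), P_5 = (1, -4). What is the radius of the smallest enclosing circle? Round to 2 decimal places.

9.09

The minimum enclosing circle of a finite set is fixed by two of the points (as a diameter) or three (as a circumcircle).
The minimum enclosing circle is determined by three boundary points: P_2, P_3, P_4.
Their circumcentre is (-3, 19/6) with r² = 2977/36.
The farthest remaining point P_1 is at distance² 2725/36 ≤ 2977/36.
r = √(2977/36) ≈ 9.09.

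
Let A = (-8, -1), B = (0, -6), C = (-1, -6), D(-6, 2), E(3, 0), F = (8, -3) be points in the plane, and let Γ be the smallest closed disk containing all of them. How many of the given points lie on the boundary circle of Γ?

2

A smallest enclosing disk is always determined by at most three of the input points on its boundary.
The farthest pair is A–F with squared distance 260. The circle on this segment as diameter has centre (0, -2) and r² = 260/4 = 65.
Check B: distance² to centre = 16 ≤ 65, so it lies inside.
All remaining points lie in this disk, and no smaller disk contains both endpoints, so this is the minimum enclosing circle.
The points at distance exactly r from the centre are A, F — 2 points.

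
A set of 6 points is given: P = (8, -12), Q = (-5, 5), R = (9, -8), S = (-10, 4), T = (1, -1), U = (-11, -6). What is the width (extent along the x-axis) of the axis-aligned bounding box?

max x = 9, min x = -11, so width = 20.

20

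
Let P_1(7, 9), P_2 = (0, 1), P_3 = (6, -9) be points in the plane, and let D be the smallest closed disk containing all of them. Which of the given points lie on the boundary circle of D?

P_1, P_3

Side lengths²: P_1P_2² = 113, P_1P_3² = 325, P_2P_3² = 136.
Since P_1P_3² = 325 ≥ 136 + 113 = 249, the angle opposite P_1P_3 is not acute, so the smallest enclosing circle has P_1P_3 as diameter.
Centre = midpoint of P_1P_3 = (6.5, 0), r² = 325/4 = 81.25.
The points at distance exactly r from the centre are P_1, P_3 — 2 points.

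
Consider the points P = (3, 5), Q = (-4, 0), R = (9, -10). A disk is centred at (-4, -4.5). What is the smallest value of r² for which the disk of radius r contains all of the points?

199.25

The required radius is the distance from (-4, -4.5) to the farthest point.
Squared distances: 139.25, 20.25, 199.25.
Maximum is 199.25, attained at R.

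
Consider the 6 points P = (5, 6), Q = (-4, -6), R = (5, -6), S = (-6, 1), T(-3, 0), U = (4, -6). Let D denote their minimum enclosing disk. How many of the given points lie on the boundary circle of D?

3

A smallest enclosing disk is always determined by at most three of the input points on its boundary.
The farthest pair is P–Q with squared distance 225. The circle on this segment as diameter has centre (0.5, 0) and r² = 225/4 = 56.25.
Check R: distance² to centre = 56.25 ≤ 56.25, so it lies inside.
All remaining points lie in this disk, and no smaller disk contains both endpoints, so this is the minimum enclosing circle.
The points at distance exactly r from the centre are P, Q, R — 3 points.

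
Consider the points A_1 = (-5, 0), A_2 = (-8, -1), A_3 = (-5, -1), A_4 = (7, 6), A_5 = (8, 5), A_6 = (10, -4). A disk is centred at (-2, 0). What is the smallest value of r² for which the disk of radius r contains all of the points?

160

The required radius is the distance from (-2, 0) to the farthest point.
Squared distances: 9, 37, 10, 117, 125, 160.
Maximum is 160, attained at A_6.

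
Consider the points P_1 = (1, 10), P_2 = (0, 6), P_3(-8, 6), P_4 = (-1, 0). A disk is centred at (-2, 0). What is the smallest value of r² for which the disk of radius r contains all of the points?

The required radius is the distance from (-2, 0) to the farthest point.
Squared distances: 109, 40, 72, 1.
Maximum is 109, attained at P_1.

109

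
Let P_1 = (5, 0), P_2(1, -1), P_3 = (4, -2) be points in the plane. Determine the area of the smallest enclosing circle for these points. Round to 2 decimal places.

13.35

Side lengths²: P_1P_2² = 17, P_1P_3² = 5, P_2P_3² = 10.
Since P_1P_2² = 17 ≥ 10 + 5 = 15, the angle opposite P_1P_2 is not acute, so the smallest enclosing circle has P_1P_2 as diameter.
Centre = midpoint of P_1P_2 = (3, -0.5), r² = 17/4 = 4.25.
Area = π·r² = π·4.25 ≈ 13.35.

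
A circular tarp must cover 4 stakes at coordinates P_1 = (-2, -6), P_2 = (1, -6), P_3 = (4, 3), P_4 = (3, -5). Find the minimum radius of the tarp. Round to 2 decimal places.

5.41

The minimum enclosing circle of a finite set is fixed by two of the points (as a diameter) or three (as a circumcircle).
The farthest pair is P_1–P_3 with squared distance 117. The circle on this segment as diameter has centre (1, -1.5) and r² = 117/4 = 29.25.
Check P_2: distance² to centre = 20.25 ≤ 29.25, so it lies inside.
All remaining points lie in this disk, and no smaller disk contains both endpoints, so this is the minimum enclosing circle.
r = √(29.25) ≈ 5.41.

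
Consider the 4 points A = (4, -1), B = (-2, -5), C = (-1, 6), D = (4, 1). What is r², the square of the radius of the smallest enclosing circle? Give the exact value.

29341/961

The minimum enclosing circle is determined by three boundary points: A, B, C.
Their circumcentre is (-41/31, 15/31) with r² = 29341/961.
The farthest remaining point D is at distance² 27481/961 ≤ 29341/961.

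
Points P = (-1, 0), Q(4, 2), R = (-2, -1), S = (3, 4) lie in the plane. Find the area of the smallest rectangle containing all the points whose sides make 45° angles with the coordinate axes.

15

In coordinates u = x + y, v = x − y the rectangle is axis-aligned; the map (x,y)→(u,v) scales areas by 2.
u-values: -1, 6, -3, 7; range = 7 − (-3) = 10.
v-values: -1, 2, -1, -1; range = 2 − (-1) = 3.
Area = (10 × 3) / 2 = 15.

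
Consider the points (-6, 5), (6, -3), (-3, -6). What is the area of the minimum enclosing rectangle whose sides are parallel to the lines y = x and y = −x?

120

In coordinates u = x + y, v = x − y the rectangle is axis-aligned; the map (x,y)→(u,v) scales areas by 2.
u-values: -1, 3, -9; range = 3 − (-9) = 12.
v-values: -11, 9, 3; range = 9 − (-11) = 20.
Area = (12 × 20) / 2 = 120.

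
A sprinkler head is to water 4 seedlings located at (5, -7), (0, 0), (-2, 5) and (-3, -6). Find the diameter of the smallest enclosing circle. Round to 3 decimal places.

13.892

A smallest enclosing disk is always determined by at most three of the input points on its boundary.
The farthest pair is (5, -7)–(-2, 5) with squared distance 193. The circle on this segment as diameter has centre (1.5, -1) and r² = 193/4 = 48.25.
Check (0, 0): distance² to centre = 3.25 ≤ 48.25, so it lies inside.
All remaining points lie in this disk, and no smaller disk contains both endpoints, so this is the minimum enclosing circle.
Diameter = 2r = 2√(48.25) ≈ 13.892.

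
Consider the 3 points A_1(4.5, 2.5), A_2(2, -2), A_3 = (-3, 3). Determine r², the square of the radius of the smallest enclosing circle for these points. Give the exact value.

Side lengths²: A_1A_2² = 26.5, A_1A_3² = 56.5, A_2A_3² = 50.
Since A_1A_3² = 56.5 < 50 + 26.5 = 76.5, the triangle is acute, so the smallest enclosing circle is the circumcircle.
Circumcentre = (19/28, 47/28), r² = 5989/392.

5989/392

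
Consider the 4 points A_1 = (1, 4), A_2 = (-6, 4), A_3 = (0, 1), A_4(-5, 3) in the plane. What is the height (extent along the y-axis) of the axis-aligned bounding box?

3

max y = 4, min y = 1, so height = 3.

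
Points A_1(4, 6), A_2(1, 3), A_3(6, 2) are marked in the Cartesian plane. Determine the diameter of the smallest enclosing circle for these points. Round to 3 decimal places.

Side lengths²: A_1A_2² = 18, A_1A_3² = 20, A_2A_3² = 26.
Since A_2A_3² = 26 < 20 + 18 = 38, the triangle is acute, so the smallest enclosing circle is the circumcircle.
Circumcentre = (11/3, 10/3), r² = 65/9.
Diameter = 2r = 2√(65/9) ≈ 5.375.

5.375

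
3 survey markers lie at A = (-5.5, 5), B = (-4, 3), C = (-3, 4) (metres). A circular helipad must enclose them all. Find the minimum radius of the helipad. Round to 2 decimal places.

1.36

Side lengths²: AB² = 6.25, AC² = 7.25, BC² = 2.
Since AC² = 7.25 < 6.25 + 2 = 8.25, the triangle is acute, so the smallest enclosing circle is the circumcircle.
Circumcentre = (-121/28, 121/28), r² = 725/392.
r = √(725/392) ≈ 1.36.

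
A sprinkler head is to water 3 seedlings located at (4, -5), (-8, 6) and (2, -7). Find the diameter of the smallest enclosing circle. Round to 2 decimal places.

Call the three points A, B, C in the order given.
Side lengths²: AB² = 265, AC² = 8, BC² = 269.
Since BC² = 269 < 265 + 8 = 273, the triangle is acute, so the smallest enclosing circle is the circumcircle.
Circumcentre = (-125/46, -13/46), r² = 71285/1058.
Diameter = 2r = 2√(71285/1058) ≈ 16.42.

16.42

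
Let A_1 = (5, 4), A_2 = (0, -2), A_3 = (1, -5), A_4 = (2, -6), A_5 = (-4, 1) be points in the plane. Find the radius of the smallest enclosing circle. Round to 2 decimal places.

5.64

A smallest enclosing disk is always determined by at most three of the input points on its boundary.
The minimum enclosing circle is determined by three boundary points: A_1, A_4, A_5.
Their circumcentre is (79/54, -7/18) with r² = 46325/1458.
The farthest remaining point A_3 is at distance² 31313/1458 ≤ 46325/1458.
r = √(46325/1458) ≈ 5.64.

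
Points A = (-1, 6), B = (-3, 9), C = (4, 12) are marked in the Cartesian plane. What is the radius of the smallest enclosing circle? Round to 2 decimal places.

3.97

Side lengths²: AB² = 13, AC² = 61, BC² = 58.
Since AC² = 61 < 58 + 13 = 71, the triangle is acute, so the smallest enclosing circle is the circumcircle.
Circumcentre = (17/18, 511/54), r² = 22997/1458.
r = √(22997/1458) ≈ 3.97.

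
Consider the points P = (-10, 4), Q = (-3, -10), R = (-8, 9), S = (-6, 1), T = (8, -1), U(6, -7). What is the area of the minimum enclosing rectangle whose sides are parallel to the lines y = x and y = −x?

In coordinates u = x + y, v = x − y the rectangle is axis-aligned; the map (x,y)→(u,v) scales areas by 2.
u-values: -6, -13, 1, -5, 7, -1; range = 7 − (-13) = 20.
v-values: -14, 7, -17, -7, 9, 13; range = 13 − (-17) = 30.
Area = (20 × 30) / 2 = 300.

300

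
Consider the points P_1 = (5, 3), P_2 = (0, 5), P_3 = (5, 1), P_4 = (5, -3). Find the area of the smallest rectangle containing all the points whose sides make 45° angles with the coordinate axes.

In coordinates u = x + y, v = x − y the rectangle is axis-aligned; the map (x,y)→(u,v) scales areas by 2.
u-values: 8, 5, 6, 2; range = 8 − 2 = 6.
v-values: 2, -5, 4, 8; range = 8 − (-5) = 13.
Area = (6 × 13) / 2 = 39.

39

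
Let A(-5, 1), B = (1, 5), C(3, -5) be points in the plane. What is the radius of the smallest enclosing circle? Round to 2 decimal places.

5.41

Side lengths²: AB² = 52, AC² = 100, BC² = 104.
Since BC² = 104 < 100 + 52 = 152, the triangle is acute, so the smallest enclosing circle is the circumcircle.
Circumcentre = (4/17, -6/17), r² = 8450/289.
r = √(8450/289) ≈ 5.41.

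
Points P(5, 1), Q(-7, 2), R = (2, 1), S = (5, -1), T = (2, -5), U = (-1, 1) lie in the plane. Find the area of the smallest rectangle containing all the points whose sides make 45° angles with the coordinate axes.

88

In coordinates u = x + y, v = x − y the rectangle is axis-aligned; the map (x,y)→(u,v) scales areas by 2.
u-values: 6, -5, 3, 4, -3, 0; range = 6 − (-5) = 11.
v-values: 4, -9, 1, 6, 7, -2; range = 7 − (-9) = 16.
Area = (11 × 16) / 2 = 88.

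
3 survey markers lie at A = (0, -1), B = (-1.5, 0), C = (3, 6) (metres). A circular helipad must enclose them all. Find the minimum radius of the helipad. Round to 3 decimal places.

3.814

Side lengths²: AB² = 3.25, AC² = 58, BC² = 56.25.
Since AC² = 58 < 56.25 + 3.25 = 59.5, the triangle is acute, so the smallest enclosing circle is the circumcircle.
Circumcentre = (47/36, 31/12), r² = 9425/648.
r = √(9425/648) ≈ 3.814.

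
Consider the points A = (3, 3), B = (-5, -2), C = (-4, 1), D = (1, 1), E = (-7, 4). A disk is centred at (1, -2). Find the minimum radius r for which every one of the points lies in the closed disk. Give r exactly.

10

The required radius is the distance from (1, -2) to the farthest point.
Squared distances: 29, 36, 34, 9, 100.
Maximum is 100, attained at E.
r = √100 = 10.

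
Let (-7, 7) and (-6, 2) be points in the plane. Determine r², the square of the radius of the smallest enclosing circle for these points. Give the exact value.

6.5

The smallest circle enclosing two points has them as diameter endpoints.
Centre = midpoint = (-6.5, 4.5); r² = |(-7, 7)−(-6, 2)|²/4 = 26/4 = 6.5.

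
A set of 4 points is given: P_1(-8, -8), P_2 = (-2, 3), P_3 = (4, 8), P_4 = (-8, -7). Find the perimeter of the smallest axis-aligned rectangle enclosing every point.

56

Width = max x − min x = 4 − (-8) = 12.
Height = max y − min y = 8 − (-8) = 16.
Perimeter = 2(12 + 16) = 56.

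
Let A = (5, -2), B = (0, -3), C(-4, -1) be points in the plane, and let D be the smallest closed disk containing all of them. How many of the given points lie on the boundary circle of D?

2

Side lengths²: AB² = 26, AC² = 82, BC² = 20.
Since AC² = 82 ≥ 26 + 20 = 46, the angle opposite AC is not acute, so the smallest enclosing circle has AC as diameter.
Centre = midpoint of AC = (0.5, -1.5), r² = 82/4 = 20.5.
The points at distance exactly r from the centre are A, C — 2 points.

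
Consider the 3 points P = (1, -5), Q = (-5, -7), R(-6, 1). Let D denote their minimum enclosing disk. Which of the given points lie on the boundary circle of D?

P, Q, R

Side lengths²: PQ² = 40, PR² = 85, QR² = 65.
Since PR² = 85 < 65 + 40 = 105, the triangle is acute, so the smallest enclosing circle is the circumcircle.
Circumcentre = (-3.1, -2.7), r² = 22.1.
The points at distance exactly r from the centre are P, Q, R — 3 points.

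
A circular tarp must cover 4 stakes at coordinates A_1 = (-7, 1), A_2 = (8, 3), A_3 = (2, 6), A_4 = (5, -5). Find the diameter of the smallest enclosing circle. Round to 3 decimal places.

15.216

The minimum enclosing circle is determined by three boundary points: A_1, A_2, A_4.
Their circumcentre is (23/38, 23/19) with r² = 83585/1444.
The farthest remaining point A_3 is at distance² 35933/1444 ≤ 83585/1444.
Diameter = 2r = 2√(83585/1444) ≈ 15.216.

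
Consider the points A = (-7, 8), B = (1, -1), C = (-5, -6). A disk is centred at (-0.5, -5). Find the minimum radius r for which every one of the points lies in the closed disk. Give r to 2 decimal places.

14.53

The required radius is the distance from (-0.5, -5) to the farthest point.
Squared distances: 211.25, 18.25, 21.25.
Maximum is 211.25, attained at A.
r = √(211.25) ≈ 14.53.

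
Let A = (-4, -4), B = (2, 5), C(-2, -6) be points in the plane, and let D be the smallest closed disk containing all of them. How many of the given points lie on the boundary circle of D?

2

Side lengths²: AB² = 117, AC² = 8, BC² = 137.
Since BC² = 137 ≥ 117 + 8 = 125, the angle opposite BC is not acute, so the smallest enclosing circle has BC as diameter.
Centre = midpoint of BC = (0, -0.5), r² = 137/4 = 34.25.
The points at distance exactly r from the centre are B, C — 2 points.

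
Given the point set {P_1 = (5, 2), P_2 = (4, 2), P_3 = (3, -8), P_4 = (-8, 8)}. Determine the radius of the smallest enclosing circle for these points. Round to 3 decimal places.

9.708

By Welzl's lemma the MEC is supported by two points (diametrically opposite) or three points (on a circumcircle).
The farthest pair is P_3–P_4 with squared distance 377. The circle on this segment as diameter has centre (-2.5, 0) and r² = 377/4 = 94.25.
Check P_1: distance² to centre = 60.25 ≤ 94.25, so it lies inside.
All remaining points lie in this disk, and no smaller disk contains both endpoints, so this is the minimum enclosing circle.
r = √(94.25) ≈ 9.708.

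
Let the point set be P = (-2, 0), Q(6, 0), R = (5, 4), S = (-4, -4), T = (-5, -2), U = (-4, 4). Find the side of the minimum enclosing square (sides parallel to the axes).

The bounding box has width 11 and height 8.
An axis-aligned square enclosing the set must have side ≥ max(width, height).
So the minimum side is max(11, 8) = 11.

11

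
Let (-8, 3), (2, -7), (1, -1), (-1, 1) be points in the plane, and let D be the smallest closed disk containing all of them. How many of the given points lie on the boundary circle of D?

2

The minimum enclosing circle of a finite set is fixed by two of the points (as a diameter) or three (as a circumcircle).
The farthest pair is (-8, 3)–(2, -7) with squared distance 200. The circle on this segment as diameter has centre (-3, -2) and r² = 200/4 = 50.
Check (1, -1): distance² to centre = 17 ≤ 50, so it lies inside.
All remaining points lie in this disk, and no smaller disk contains both endpoints, so this is the minimum enclosing circle.
The points at distance exactly r from the centre are (-8, 3), (2, -7) — 2 points.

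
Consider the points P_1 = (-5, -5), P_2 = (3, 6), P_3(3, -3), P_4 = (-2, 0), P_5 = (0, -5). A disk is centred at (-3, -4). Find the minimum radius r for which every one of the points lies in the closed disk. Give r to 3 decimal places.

The required radius is the distance from (-3, -4) to the farthest point.
Squared distances: 5, 136, 37, 17, 10.
Maximum is 136, attained at P_2.
r = √136 ≈ 11.662.

11.662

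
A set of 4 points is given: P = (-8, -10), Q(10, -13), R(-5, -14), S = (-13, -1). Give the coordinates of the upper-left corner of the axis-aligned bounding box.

x-range [-13, 10], y-range [-14, -1].
The upper-left corner is (-13, -1).

(-13, -1)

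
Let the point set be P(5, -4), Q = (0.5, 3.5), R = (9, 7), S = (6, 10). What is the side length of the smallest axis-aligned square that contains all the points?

The bounding box has width 8.5 and height 14.
An axis-aligned square enclosing the set must have side ≥ max(width, height).
So the minimum side is max(8.5, 14) = 14.

14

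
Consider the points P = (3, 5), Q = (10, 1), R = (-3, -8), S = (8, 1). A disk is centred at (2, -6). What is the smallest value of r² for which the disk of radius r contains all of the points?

122

The required radius is the distance from (2, -6) to the farthest point.
Squared distances: 122, 113, 29, 85.
Maximum is 122, attained at P.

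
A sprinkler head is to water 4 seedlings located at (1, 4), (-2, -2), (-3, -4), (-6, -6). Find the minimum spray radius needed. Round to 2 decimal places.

6.10

A smallest enclosing disk is always determined by at most three of the input points on its boundary.
The farthest pair is (1, 4)–(-6, -6) with squared distance 149. The circle on this segment as diameter has centre (-2.5, -1) and r² = 149/4 = 37.25.
Check (-2, -2): distance² to centre = 1.25 ≤ 37.25, so it lies inside.
All remaining points lie in this disk, and no smaller disk contains both endpoints, so this is the minimum enclosing circle.
r = √(37.25) ≈ 6.10.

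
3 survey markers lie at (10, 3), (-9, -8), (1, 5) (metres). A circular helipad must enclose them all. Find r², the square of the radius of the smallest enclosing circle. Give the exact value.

120.5

Call the three points A, B, C in the order given.
Side lengths²: AB² = 482, AC² = 85, BC² = 269.
Since AB² = 482 ≥ 269 + 85 = 354, the angle opposite AB is not acute, so the smallest enclosing circle has AB as diameter.
Centre = midpoint of AB = (0.5, -2.5), r² = 482/4 = 120.5.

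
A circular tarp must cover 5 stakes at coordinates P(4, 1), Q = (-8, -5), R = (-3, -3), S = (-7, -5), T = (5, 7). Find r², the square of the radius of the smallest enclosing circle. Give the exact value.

78.25

A smallest enclosing disk is always determined by at most three of the input points on its boundary.
The farthest pair is Q–T with squared distance 313. The circle on this segment as diameter has centre (-1.5, 1) and r² = 313/4 = 78.25.
Check P: distance² to centre = 30.25 ≤ 78.25, so it lies inside.
All remaining points lie in this disk, and no smaller disk contains both endpoints, so this is the minimum enclosing circle.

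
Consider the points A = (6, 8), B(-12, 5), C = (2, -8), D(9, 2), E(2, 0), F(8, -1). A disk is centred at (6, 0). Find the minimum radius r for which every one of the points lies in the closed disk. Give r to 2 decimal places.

18.68

The required radius is the distance from (6, 0) to the farthest point.
Squared distances: 64, 349, 80, 13, 16, 5.
Maximum is 349, attained at B.
r = √349 ≈ 18.68.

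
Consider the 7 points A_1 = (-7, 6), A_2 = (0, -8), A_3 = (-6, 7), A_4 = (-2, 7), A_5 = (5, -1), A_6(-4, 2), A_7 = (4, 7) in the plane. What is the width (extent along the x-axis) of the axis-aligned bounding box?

max x = 5, min x = -7, so width = 12.

12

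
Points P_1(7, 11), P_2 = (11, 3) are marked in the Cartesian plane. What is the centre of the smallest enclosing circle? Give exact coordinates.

The smallest circle enclosing two points has them as diameter endpoints.
Centre = midpoint = (9, 7); r² = |P_1P_2|²/4 = 80/4 = 20.
Centre = (9, 7).

(9, 7)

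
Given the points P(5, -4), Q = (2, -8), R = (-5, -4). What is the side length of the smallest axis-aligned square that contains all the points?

10

The bounding box has width 10 and height 4.
An axis-aligned square enclosing the set must have side ≥ max(width, height).
So the minimum side is max(10, 4) = 10.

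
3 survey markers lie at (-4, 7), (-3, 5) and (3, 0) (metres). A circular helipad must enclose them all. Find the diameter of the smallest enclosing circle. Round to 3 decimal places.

Call the three points A, B, C in the order given.
Side lengths²: AB² = 5, AC² = 98, BC² = 61.
Since AC² = 98 ≥ 61 + 5 = 66, the angle opposite AC is not acute, so the smallest enclosing circle has AC as diameter.
Centre = midpoint of AC = (-0.5, 3.5), r² = 98/4 = 24.5.
Diameter = 2r = 2√(24.5) ≈ 9.899.

9.899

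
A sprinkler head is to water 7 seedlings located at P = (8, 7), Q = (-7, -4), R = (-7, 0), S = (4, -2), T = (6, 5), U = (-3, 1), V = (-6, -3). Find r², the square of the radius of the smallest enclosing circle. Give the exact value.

86.5

By Welzl's lemma the MEC is supported by two points (diametrically opposite) or three points (on a circumcircle).
The farthest pair is P–Q with squared distance 346. The circle on this segment as diameter has centre (0.5, 1.5) and r² = 346/4 = 86.5.
Check R: distance² to centre = 58.5 ≤ 86.5, so it lies inside.
All remaining points lie in this disk, and no smaller disk contains both endpoints, so this is the minimum enclosing circle.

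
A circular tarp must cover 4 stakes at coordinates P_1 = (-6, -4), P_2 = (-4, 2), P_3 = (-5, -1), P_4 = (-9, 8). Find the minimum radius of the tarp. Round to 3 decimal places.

6.185

The farthest pair is P_1–P_4 with squared distance 153. The circle on this segment as diameter has centre (-7.5, 2) and r² = 153/4 = 38.25.
Check P_2: distance² to centre = 12.25 ≤ 38.25, so it lies inside.
All remaining points lie in this disk, and no smaller disk contains both endpoints, so this is the minimum enclosing circle.
r = √(38.25) ≈ 6.185.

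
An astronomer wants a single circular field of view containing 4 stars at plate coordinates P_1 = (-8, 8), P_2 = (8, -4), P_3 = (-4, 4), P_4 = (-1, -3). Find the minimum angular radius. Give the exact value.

10

A smallest enclosing disk is always determined by at most three of the input points on its boundary.
The farthest pair is P_1–P_2 with squared distance 400. The circle on this segment as diameter has centre (0, 2) and r² = 400/4 = 100.
Check P_3: distance² to centre = 20 ≤ 100, so it lies inside.
All remaining points lie in this disk, and no smaller disk contains both endpoints, so this is the minimum enclosing circle.
r = √100 = 10.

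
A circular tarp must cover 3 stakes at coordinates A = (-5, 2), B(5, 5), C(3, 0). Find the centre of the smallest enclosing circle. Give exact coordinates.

(0, 3.5)

Side lengths²: AB² = 109, AC² = 68, BC² = 29.
Since AB² = 109 ≥ 68 + 29 = 97, the angle opposite AB is not acute, so the smallest enclosing circle has AB as diameter.
Centre = midpoint of AB = (0, 3.5), r² = 109/4 = 27.25.
Centre = (0, 3.5).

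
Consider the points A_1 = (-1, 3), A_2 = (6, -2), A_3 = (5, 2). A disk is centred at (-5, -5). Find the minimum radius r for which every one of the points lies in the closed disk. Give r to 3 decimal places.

The required radius is the distance from (-5, -5) to the farthest point.
Squared distances: 80, 130, 149.
Maximum is 149, attained at A_3.
r = √149 ≈ 12.207.

12.207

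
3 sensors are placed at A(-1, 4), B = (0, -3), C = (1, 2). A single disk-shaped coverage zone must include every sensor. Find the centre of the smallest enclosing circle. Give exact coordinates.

(-0.5, 0.5)

Side lengths²: AB² = 50, AC² = 8, BC² = 26.
Since AB² = 50 ≥ 26 + 8 = 34, the angle opposite AB is not acute, so the smallest enclosing circle has AB as diameter.
Centre = midpoint of AB = (-0.5, 0.5), r² = 50/4 = 12.5.
Centre = (-0.5, 0.5).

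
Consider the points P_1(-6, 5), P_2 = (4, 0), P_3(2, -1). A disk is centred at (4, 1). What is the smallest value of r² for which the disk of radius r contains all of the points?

The required radius is the distance from (4, 1) to the farthest point.
Squared distances: 116, 1, 8.
Maximum is 116, attained at P_1.

116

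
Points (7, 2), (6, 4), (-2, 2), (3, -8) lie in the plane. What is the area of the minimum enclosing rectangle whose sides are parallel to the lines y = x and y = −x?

In coordinates u = x + y, v = x − y the rectangle is axis-aligned; the map (x,y)→(u,v) scales areas by 2.
u-values: 9, 10, 0, -5; range = 10 − (-5) = 15.
v-values: 5, 2, -4, 11; range = 11 − (-4) = 15.
Area = (15 × 15) / 2 = 112.5.

112.5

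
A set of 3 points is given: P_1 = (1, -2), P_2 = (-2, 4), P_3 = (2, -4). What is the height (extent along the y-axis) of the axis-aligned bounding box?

8

max y = 4, min y = -4, so height = 8.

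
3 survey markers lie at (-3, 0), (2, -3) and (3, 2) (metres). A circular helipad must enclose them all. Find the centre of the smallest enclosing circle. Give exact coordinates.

(5/14, -1/14)

Call the three points A, B, C in the order given.
Side lengths²: AB² = 34, AC² = 40, BC² = 26.
Since AC² = 40 < 34 + 26 = 60, the triangle is acute, so the smallest enclosing circle is the circumcircle.
Circumcentre = (5/14, -1/14), r² = 1105/98.
Centre = (5/14, -1/14).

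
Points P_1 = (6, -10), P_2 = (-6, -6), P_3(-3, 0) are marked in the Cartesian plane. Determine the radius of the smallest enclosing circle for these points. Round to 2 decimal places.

6.80

Side lengths²: P_1P_2² = 160, P_1P_3² = 181, P_2P_3² = 45.
Since P_1P_3² = 181 < 160 + 45 = 205, the triangle is acute, so the smallest enclosing circle is the circumcircle.
Circumcentre = (11/14, -79/14), r² = 4525/98.
r = √(4525/98) ≈ 6.80.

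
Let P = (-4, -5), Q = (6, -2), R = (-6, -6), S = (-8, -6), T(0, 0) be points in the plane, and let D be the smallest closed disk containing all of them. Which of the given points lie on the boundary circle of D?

The minimum enclosing circle of a finite set is fixed by two of the points (as a diameter) or three (as a circumcircle).
The farthest pair is Q–S with squared distance 212. The circle on this segment as diameter has centre (-1, -4) and r² = 212/4 = 53.
Check P: distance² to centre = 10 ≤ 53, so it lies inside.
All remaining points lie in this disk, and no smaller disk contains both endpoints, so this is the minimum enclosing circle.
The points at distance exactly r from the centre are Q, S — 2 points.

Q, S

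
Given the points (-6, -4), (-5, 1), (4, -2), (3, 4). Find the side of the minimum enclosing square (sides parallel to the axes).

10

The bounding box has width 10 and height 8.
An axis-aligned square enclosing the set must have side ≥ max(width, height).
So the minimum side is max(10, 8) = 10.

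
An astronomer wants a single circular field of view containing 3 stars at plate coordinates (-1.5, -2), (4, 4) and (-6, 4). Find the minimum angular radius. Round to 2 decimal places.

5.09

Call the three points A, B, C in the order given.
Side lengths²: AB² = 66.25, AC² = 56.25, BC² = 100.
Since BC² = 100 < 66.25 + 56.25 = 122.5, the triangle is acute, so the smallest enclosing circle is the circumcircle.
Circumcentre = (-1, 3.0625), r² = 25.87890625.
r = √(25.87890625) ≈ 5.09.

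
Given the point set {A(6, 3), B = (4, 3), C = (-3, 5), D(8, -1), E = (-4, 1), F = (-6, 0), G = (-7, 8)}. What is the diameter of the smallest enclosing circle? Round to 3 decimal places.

The minimum enclosing circle of a finite set is fixed by two of the points (as a diameter) or three (as a circumcircle).
The farthest pair is D–G with squared distance 306. The circle on this segment as diameter has centre (0.5, 3.5) and r² = 306/4 = 76.5.
Check A: distance² to centre = 30.5 ≤ 76.5, so it lies inside.
All remaining points lie in this disk, and no smaller disk contains both endpoints, so this is the minimum enclosing circle.
Diameter = 2r = 2√(76.5) ≈ 17.493.

17.493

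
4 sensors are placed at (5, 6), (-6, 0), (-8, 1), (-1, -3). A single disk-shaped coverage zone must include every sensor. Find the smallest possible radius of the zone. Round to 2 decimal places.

A smallest enclosing disk is always determined by at most three of the input points on its boundary.
The farthest pair is (5, 6)–(-8, 1) with squared distance 194. The circle on this segment as diameter has centre (-1.5, 3.5) and r² = 194/4 = 48.5.
Check (-6, 0): distance² to centre = 32.5 ≤ 48.5, so it lies inside.
All remaining points lie in this disk, and no smaller disk contains both endpoints, so this is the minimum enclosing circle.
r = √(48.5) ≈ 6.96.

6.96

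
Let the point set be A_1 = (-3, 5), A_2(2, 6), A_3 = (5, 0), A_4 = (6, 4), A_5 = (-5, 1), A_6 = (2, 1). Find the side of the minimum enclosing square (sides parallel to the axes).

The bounding box has width 11 and height 6.
An axis-aligned square enclosing the set must have side ≥ max(width, height).
So the minimum side is max(11, 6) = 11.

11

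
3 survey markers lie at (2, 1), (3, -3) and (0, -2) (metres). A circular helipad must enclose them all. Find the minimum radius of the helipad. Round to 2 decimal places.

Call the three points A, B, C in the order given.
Side lengths²: AB² = 17, AC² = 13, BC² = 10.
Since AB² = 17 < 13 + 10 = 23, the triangle is acute, so the smallest enclosing circle is the circumcircle.
Circumcentre = (43/22, -25/22), r² = 1105/242.
r = √(1105/242) ≈ 2.14.

2.14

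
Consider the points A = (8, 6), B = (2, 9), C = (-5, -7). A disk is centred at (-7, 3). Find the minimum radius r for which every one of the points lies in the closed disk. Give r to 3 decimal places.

15.297

The required radius is the distance from (-7, 3) to the farthest point.
Squared distances: 234, 117, 104.
Maximum is 234, attained at A.
r = √234 ≈ 15.297.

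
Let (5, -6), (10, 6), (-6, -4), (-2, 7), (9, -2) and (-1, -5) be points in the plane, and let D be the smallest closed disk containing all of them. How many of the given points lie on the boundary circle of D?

2

The farthest pair is (10, 6)–(-6, -4) with squared distance 356. The circle on this segment as diameter has centre (2, 1) and r² = 356/4 = 89.
Check (5, -6): distance² to centre = 58 ≤ 89, so it lies inside.
All remaining points lie in this disk, and no smaller disk contains both endpoints, so this is the minimum enclosing circle.
The points at distance exactly r from the centre are (10, 6), (-6, -4) — 2 points.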